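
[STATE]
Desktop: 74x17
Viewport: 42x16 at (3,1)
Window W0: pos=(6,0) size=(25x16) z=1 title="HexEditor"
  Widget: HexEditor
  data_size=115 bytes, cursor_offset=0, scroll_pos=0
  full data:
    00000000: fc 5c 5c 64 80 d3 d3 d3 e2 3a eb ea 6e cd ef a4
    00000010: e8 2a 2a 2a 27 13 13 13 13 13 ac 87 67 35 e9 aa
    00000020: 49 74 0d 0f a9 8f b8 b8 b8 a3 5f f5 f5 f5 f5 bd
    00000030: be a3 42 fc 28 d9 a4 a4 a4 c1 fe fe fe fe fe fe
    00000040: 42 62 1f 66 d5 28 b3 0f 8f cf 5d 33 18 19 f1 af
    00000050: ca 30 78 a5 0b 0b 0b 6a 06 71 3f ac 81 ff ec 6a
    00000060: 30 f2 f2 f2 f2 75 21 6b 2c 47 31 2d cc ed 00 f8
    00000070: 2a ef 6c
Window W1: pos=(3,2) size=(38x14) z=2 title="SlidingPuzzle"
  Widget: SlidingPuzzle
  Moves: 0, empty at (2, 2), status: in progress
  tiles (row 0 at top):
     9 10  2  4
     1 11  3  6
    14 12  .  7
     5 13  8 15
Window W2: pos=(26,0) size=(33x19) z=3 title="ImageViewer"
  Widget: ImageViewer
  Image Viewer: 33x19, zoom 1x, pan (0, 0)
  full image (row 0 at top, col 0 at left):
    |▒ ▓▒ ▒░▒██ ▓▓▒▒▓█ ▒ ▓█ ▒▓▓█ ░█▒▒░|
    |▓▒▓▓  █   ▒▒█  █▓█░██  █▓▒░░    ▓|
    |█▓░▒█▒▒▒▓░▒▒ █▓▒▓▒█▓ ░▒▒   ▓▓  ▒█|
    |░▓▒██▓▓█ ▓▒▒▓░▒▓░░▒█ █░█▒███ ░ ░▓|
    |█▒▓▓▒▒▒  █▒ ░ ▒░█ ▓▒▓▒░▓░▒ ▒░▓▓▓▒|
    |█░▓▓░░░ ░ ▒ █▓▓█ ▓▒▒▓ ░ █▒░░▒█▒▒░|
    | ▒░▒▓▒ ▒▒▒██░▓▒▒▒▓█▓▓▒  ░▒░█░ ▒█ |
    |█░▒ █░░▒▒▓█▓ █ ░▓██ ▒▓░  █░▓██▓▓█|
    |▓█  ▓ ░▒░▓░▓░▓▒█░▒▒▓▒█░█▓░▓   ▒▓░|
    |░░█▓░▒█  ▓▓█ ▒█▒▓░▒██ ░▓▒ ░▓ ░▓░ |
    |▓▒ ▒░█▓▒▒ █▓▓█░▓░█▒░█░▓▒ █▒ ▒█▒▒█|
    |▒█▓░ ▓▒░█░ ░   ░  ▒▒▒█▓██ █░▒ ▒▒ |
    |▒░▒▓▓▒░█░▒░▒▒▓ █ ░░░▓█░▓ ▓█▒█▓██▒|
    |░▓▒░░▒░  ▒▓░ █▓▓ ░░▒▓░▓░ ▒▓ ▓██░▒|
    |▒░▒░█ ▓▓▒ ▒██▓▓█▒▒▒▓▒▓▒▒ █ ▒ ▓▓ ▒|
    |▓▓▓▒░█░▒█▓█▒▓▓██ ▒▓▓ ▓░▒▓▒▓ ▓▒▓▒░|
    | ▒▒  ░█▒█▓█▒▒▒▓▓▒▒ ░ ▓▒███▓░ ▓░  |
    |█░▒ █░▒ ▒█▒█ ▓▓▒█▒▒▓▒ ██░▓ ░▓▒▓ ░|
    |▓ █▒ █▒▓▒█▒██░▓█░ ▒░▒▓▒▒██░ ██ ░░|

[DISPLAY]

   ┃ HexEditor         ┃ ImageViewer      
┏━━━━━━━━━━━━━━━━━━━━━━┠──────────────────
┃ SlidingPuzzle        ┃▒ ▓▒ ▒░▒██ ▓▓▒▒▓█ 
┠──────────────────────┃▓▒▓▓  █   ▒▒█  █▓█
┃┌────┬────┬────┬────┐ ┃█▓░▒█▒▒▒▓░▒▒ █▓▒▓▒
┃│  9 │ 10 │  2 │  4 │ ┃░▓▒██▓▓█ ▓▒▒▓░▒▓░░
┃├────┼────┼────┼────┤ ┃█▒▓▓▒▒▒  █▒ ░ ▒░█ 
┃│  1 │ 11 │  3 │  6 │ ┃█░▓▓░░░ ░ ▒ █▓▓█ ▓
┃├────┼────┼────┼────┤ ┃ ▒░▒▓▒ ▒▒▒██░▓▒▒▒▓
┃│ 14 │ 12 │    │  7 │ ┃█░▒ █░░▒▒▓█▓ █ ░▓█
┃├────┼────┼────┼────┤ ┃▓█  ▓ ░▒░▓░▓░▓▒█░▒
┃│  5 │ 13 │  8 │ 15 │ ┃░░█▓░▒█  ▓▓█ ▒█▒▓░
┃└────┴────┴────┴────┘ ┃▓▒ ▒░█▓▒▒ █▓▓█░▓░█
┃Moves: 0              ┃▒█▓░ ▓▒░█░ ░   ░  
┗━━━━━━━━━━━━━━━━━━━━━━┃▒░▒▓▓▒░█░▒░▒▒▓ █ ░
                       ┃░▓▒░░▒░  ▒▓░ █▓▓ ░


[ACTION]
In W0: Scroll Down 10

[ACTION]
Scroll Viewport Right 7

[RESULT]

xEditor         ┃ ImageViewer             
━━━━━━━━━━━━━━━━┠─────────────────────────
ngPuzzle        ┃▒ ▓▒ ▒░▒██ ▓▓▒▒▓█ ▒ ▓█ ▒▓
────────────────┃▓▒▓▓  █   ▒▒█  █▓█░██  █▓
────┬────┬────┐ ┃█▓░▒█▒▒▒▓░▒▒ █▓▒▓▒█▓ ░▒▒ 
 10 │  2 │  4 │ ┃░▓▒██▓▓█ ▓▒▒▓░▒▓░░▒█ █░█▒
────┼────┼────┤ ┃█▒▓▓▒▒▒  █▒ ░ ▒░█ ▓▒▓▒░▓░
 11 │  3 │  6 │ ┃█░▓▓░░░ ░ ▒ █▓▓█ ▓▒▒▓ ░ █
────┼────┼────┤ ┃ ▒░▒▓▒ ▒▒▒██░▓▒▒▒▓█▓▓▒  ░
 12 │    │  7 │ ┃█░▒ █░░▒▒▓█▓ █ ░▓██ ▒▓░  
────┼────┼────┤ ┃▓█  ▓ ░▒░▓░▓░▓▒█░▒▒▓▒█░█▓
 13 │  8 │ 15 │ ┃░░█▓░▒█  ▓▓█ ▒█▒▓░▒██ ░▓▒
────┴────┴────┘ ┃▓▒ ▒░█▓▒▒ █▓▓█░▓░█▒░█░▓▒ 
 0              ┃▒█▓░ ▓▒░█░ ░   ░  ▒▒▒█▓██
━━━━━━━━━━━━━━━━┃▒░▒▓▓▒░█░▒░▒▒▓ █ ░░░▓█░▓ 
                ┃░▓▒░░▒░  ▒▓░ █▓▓ ░░▒▓░▓░ 


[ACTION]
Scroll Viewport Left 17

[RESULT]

      ┃ HexEditor         ┃ ImageViewer   
   ┏━━━━━━━━━━━━━━━━━━━━━━┠───────────────
   ┃ SlidingPuzzle        ┃▒ ▓▒ ▒░▒██ ▓▓▒▒
   ┠──────────────────────┃▓▒▓▓  █   ▒▒█  
   ┃┌────┬────┬────┬────┐ ┃█▓░▒█▒▒▒▓░▒▒ █▓
   ┃│  9 │ 10 │  2 │  4 │ ┃░▓▒██▓▓█ ▓▒▒▓░▒
   ┃├────┼────┼────┼────┤ ┃█▒▓▓▒▒▒  █▒ ░ ▒
   ┃│  1 │ 11 │  3 │  6 │ ┃█░▓▓░░░ ░ ▒ █▓▓
   ┃├────┼────┼────┼────┤ ┃ ▒░▒▓▒ ▒▒▒██░▓▒
   ┃│ 14 │ 12 │    │  7 │ ┃█░▒ █░░▒▒▓█▓ █ 
   ┃├────┼────┼────┼────┤ ┃▓█  ▓ ░▒░▓░▓░▓▒
   ┃│  5 │ 13 │  8 │ 15 │ ┃░░█▓░▒█  ▓▓█ ▒█
   ┃└────┴────┴────┴────┘ ┃▓▒ ▒░█▓▒▒ █▓▓█░
   ┃Moves: 0              ┃▒█▓░ ▓▒░█░ ░   
   ┗━━━━━━━━━━━━━━━━━━━━━━┃▒░▒▓▓▒░█░▒░▒▒▓ 
                          ┃░▓▒░░▒░  ▒▓░ █▓


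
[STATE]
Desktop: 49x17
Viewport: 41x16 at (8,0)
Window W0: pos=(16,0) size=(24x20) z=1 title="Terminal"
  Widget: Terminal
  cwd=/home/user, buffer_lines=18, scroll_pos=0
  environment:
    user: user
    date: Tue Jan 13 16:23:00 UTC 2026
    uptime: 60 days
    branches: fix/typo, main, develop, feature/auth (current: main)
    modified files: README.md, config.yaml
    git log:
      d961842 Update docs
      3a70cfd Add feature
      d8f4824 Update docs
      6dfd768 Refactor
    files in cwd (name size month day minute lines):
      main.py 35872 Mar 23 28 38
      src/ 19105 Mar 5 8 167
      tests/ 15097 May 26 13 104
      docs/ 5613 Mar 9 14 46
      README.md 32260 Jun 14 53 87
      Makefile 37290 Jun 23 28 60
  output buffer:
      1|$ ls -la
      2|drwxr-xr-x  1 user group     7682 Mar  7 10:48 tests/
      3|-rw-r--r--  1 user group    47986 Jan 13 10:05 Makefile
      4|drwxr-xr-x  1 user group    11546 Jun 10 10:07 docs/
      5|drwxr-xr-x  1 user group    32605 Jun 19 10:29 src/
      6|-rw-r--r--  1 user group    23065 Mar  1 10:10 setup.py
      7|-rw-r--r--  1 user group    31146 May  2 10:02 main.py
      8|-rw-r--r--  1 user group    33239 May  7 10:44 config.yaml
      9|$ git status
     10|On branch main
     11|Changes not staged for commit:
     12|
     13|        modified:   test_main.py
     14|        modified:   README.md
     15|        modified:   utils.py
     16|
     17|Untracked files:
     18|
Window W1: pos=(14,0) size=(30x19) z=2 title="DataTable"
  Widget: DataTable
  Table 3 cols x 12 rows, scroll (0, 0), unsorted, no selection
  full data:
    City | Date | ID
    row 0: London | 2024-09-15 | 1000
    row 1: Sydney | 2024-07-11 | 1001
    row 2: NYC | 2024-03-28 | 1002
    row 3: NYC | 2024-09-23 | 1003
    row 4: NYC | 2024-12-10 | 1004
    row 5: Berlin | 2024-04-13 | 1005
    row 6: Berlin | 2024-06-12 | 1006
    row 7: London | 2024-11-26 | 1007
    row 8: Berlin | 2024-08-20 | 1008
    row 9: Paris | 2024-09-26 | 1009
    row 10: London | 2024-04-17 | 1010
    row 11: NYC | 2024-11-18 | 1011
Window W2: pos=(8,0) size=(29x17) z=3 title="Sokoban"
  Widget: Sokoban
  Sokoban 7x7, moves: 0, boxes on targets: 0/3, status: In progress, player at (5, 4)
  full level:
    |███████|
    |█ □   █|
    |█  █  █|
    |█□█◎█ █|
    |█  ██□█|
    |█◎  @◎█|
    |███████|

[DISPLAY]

┏━━━━━━━━━━━━━━━━━━━━━━━━━━━┓━━━━━━┓     
┃ Sokoban                   ┃      ┃     
┠───────────────────────────┨──────┨     
┃███████                    ┃      ┃     
┃█ □   █                    ┃      ┃     
┃█  █  █                    ┃      ┃     
┃█□█◎█ █                    ┃      ┃     
┃█  ██□█                    ┃      ┃     
┃█◎  @◎█                    ┃      ┃     
┃███████                    ┃      ┃     
┃Moves: 0  0/3              ┃      ┃     
┃                           ┃      ┃     
┃                           ┃      ┃     
┃                           ┃      ┃     
┃                           ┃      ┃     
┃                           ┃      ┃     


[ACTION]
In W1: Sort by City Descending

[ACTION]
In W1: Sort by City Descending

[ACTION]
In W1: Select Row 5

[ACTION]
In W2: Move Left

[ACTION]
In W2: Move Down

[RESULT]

┏━━━━━━━━━━━━━━━━━━━━━━━━━━━┓━━━━━━┓     
┃ Sokoban                   ┃      ┃     
┠───────────────────────────┨──────┨     
┃███████                    ┃      ┃     
┃█ □   █                    ┃      ┃     
┃█  █  █                    ┃      ┃     
┃█□█◎█ █                    ┃      ┃     
┃█  ██□█                    ┃      ┃     
┃█◎ @ ◎█                    ┃      ┃     
┃███████                    ┃      ┃     
┃Moves: 1  0/3              ┃      ┃     
┃                           ┃      ┃     
┃                           ┃      ┃     
┃                           ┃      ┃     
┃                           ┃      ┃     
┃                           ┃      ┃     


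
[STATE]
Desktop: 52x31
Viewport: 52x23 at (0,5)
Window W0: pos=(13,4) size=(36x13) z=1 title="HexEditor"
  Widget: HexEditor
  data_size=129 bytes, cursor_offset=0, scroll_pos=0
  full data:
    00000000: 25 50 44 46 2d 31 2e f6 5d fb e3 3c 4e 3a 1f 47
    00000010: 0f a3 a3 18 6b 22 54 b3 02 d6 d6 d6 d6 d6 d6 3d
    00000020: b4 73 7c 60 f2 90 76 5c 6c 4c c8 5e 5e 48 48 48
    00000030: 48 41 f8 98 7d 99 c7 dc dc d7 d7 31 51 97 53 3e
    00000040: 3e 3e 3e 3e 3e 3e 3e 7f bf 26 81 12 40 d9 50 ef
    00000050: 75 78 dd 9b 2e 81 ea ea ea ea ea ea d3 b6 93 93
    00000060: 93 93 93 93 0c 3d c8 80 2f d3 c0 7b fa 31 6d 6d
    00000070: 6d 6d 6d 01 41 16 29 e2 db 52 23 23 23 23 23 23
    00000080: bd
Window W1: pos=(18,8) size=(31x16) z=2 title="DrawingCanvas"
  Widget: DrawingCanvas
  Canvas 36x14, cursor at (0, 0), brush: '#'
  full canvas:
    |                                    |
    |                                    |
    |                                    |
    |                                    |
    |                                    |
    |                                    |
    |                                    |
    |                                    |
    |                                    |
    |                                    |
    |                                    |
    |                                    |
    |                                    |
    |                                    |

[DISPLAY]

             ┃ HexEditor                        ┃   
             ┠──────────────────────────────────┨   
             ┃00000000  25 50 44 46 2d 31 2e f6 ┃   
             ┃0000┏━━━━━━━━━━━━━━━━━━━━━━━━━━━━━┓   
             ┃0000┃ DrawingCanvas               ┃   
             ┃0000┠─────────────────────────────┨   
             ┃0000┃+                            ┃   
             ┃0000┃                             ┃   
             ┃0000┃                             ┃   
             ┃0000┃                             ┃   
             ┃0000┃                             ┃   
             ┗━━━━┃                             ┃   
                  ┃                             ┃   
                  ┃                             ┃   
                  ┃                             ┃   
                  ┃                             ┃   
                  ┃                             ┃   
                  ┃                             ┃   
                  ┗━━━━━━━━━━━━━━━━━━━━━━━━━━━━━┛   
                                                    
                                                    
                                                    
                                                    


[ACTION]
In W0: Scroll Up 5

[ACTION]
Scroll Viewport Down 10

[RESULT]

             ┃0000┏━━━━━━━━━━━━━━━━━━━━━━━━━━━━━┓   
             ┃0000┃ DrawingCanvas               ┃   
             ┃0000┠─────────────────────────────┨   
             ┃0000┃+                            ┃   
             ┃0000┃                             ┃   
             ┃0000┃                             ┃   
             ┃0000┃                             ┃   
             ┃0000┃                             ┃   
             ┗━━━━┃                             ┃   
                  ┃                             ┃   
                  ┃                             ┃   
                  ┃                             ┃   
                  ┃                             ┃   
                  ┃                             ┃   
                  ┃                             ┃   
                  ┗━━━━━━━━━━━━━━━━━━━━━━━━━━━━━┛   
                                                    
                                                    
                                                    
                                                    
                                                    
                                                    
                                                    


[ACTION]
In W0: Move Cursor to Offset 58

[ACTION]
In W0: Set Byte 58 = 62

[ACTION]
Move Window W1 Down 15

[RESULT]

             ┃00000010  0f a3 a3 18 6b 22 54 b3 ┃   
             ┃00000020  b4 73 7c 60 f2 90 76 5c ┃   
             ┃00000030  48 41 f8 98 7d 99 c7 dc ┃   
             ┃00000040  3e 3e 3e 3e 3e 3e 3e 7f ┃   
             ┃00000050  75 78 dd 9b 2e 81 ea ea ┃   
             ┃00000060  93 93 93 93 0c 3d c8 80 ┃   
             ┃00000070  6d 6d 6d 01 41 16 29 e2 ┃   
             ┃0000┏━━━━━━━━━━━━━━━━━━━━━━━━━━━━━┓   
             ┗━━━━┃ DrawingCanvas               ┃   
                  ┠─────────────────────────────┨   
                  ┃+                            ┃   
                  ┃                             ┃   
                  ┃                             ┃   
                  ┃                             ┃   
                  ┃                             ┃   
                  ┃                             ┃   
                  ┃                             ┃   
                  ┃                             ┃   
                  ┃                             ┃   
                  ┃                             ┃   
                  ┃                             ┃   
                  ┃                             ┃   
                  ┗━━━━━━━━━━━━━━━━━━━━━━━━━━━━━┛   


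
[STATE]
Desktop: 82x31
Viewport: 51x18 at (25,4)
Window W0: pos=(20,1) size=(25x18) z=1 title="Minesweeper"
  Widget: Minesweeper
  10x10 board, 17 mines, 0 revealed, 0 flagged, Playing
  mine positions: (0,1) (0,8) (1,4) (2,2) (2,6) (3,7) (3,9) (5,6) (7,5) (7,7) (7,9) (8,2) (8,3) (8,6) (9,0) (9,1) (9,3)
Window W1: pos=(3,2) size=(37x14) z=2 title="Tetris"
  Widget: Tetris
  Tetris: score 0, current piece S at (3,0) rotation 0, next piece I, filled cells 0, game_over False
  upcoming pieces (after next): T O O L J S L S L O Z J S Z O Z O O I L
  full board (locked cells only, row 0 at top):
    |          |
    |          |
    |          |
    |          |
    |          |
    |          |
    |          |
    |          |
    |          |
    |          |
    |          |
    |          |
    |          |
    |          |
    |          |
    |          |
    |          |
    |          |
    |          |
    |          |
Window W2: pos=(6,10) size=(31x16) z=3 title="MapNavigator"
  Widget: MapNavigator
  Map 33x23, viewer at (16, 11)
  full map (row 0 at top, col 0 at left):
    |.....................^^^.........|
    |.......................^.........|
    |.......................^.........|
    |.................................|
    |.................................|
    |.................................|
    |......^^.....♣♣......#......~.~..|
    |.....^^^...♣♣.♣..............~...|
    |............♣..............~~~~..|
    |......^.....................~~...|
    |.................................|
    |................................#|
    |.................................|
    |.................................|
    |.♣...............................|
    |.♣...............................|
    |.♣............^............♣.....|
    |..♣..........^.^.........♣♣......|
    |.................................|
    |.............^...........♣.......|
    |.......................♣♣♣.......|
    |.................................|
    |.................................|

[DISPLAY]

──────────────┨    ┃                               
              ┃    ┃                               
              ┃    ┃                               
              ┃    ┃                               
              ┃    ┃                               
              ┃    ┃                               
━━━━━━━━━━━┓  ┃    ┃                               
           ┃  ┃    ┃                               
───────────┨  ┃    ┃                               
...........┃  ┃    ┃                               
.#......~.~┃  ┃    ┃                               
.........~.┃━━┛    ┃                               
.......~~~~┃       ┃                               
........~~.┃       ┃                               
...........┃━━━━━━━┛                               
...........┃                                       
...........┃                                       
...........┃                                       


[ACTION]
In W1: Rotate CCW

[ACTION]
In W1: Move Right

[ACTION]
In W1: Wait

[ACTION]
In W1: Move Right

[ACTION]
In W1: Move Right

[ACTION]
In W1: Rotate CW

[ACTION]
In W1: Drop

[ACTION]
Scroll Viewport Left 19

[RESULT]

─────────────────────────────────┨    ┃            
        │Next:                   ┃    ┃            
        │████                    ┃    ┃            
        │                        ┃    ┃            
        │                        ┃    ┃            
        │                        ┃    ┃            
┏━━━━━━━━━━━━━━━━━━━━━━━━━━━━━┓  ┃    ┃            
┃ MapNavigator                ┃  ┃    ┃            
┠─────────────────────────────┨  ┃    ┃            
┃.............................┃  ┃    ┃            
┃....^^.....♣♣......#......~.~┃  ┃    ┃            
┃...^^^...♣♣.♣..............~.┃━━┛    ┃            
┃..........♣..............~~~~┃       ┃            
┃....^.....................~~.┃       ┃            
┃.............................┃━━━━━━━┛            
┃..............@..............┃                    
┃.............................┃                    
┃.............................┃                    


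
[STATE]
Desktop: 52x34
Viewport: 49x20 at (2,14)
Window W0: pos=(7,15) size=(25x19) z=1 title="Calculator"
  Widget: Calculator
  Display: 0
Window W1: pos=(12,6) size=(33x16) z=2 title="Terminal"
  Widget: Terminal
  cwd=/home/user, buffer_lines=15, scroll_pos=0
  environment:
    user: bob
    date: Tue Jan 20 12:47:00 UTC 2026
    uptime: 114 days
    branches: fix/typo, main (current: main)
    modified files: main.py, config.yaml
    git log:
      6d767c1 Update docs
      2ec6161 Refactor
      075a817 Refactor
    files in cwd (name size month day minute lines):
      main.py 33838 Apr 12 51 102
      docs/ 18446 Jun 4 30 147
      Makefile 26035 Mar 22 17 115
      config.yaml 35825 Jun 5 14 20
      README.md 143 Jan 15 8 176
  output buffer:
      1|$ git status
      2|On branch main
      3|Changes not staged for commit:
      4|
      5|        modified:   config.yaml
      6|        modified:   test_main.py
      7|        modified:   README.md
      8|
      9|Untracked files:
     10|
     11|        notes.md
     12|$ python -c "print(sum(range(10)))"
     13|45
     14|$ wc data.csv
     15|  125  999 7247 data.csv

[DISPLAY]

          ┃        modified:   test_main.p┃      
     ┏━━━━┃        modified:   README.md  ┃      
     ┃ Cal┃                               ┃      
     ┠────┃Untracked files:               ┃      
     ┃    ┃                               ┃      
     ┃┌───┃        notes.md               ┃      
     ┃│ 7 ┃$ python -c "print(sum(range(10┃      
     ┃├───┗━━━━━━━━━━━━━━━━━━━━━━━━━━━━━━━┛      
     ┃│ 4 │ 5 │ 6 │ × │      ┃                   
     ┃├───┼───┼───┼───┤      ┃                   
     ┃│ 1 │ 2 │ 3 │ - │      ┃                   
     ┃├───┼───┼───┼───┤      ┃                   
     ┃│ 0 │ . │ = │ + │      ┃                   
     ┃├───┼───┼───┼───┤      ┃                   
     ┃│ C │ MC│ MR│ M+│      ┃                   
     ┃└───┴───┴───┴───┘      ┃                   
     ┃                       ┃                   
     ┃                       ┃                   
     ┃                       ┃                   
     ┗━━━━━━━━━━━━━━━━━━━━━━━┛                   


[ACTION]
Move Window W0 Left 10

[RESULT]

          ┃        modified:   test_main.p┃      
━━━━━━━━━━┃        modified:   README.md  ┃      
Calculator┃                               ┃      
──────────┃Untracked files:               ┃      
          ┃                               ┃      
───┬───┬──┃        notes.md               ┃      
 7 │ 8 │ 9┃$ python -c "print(sum(range(10┃      
───┼───┼──┗━━━━━━━━━━━━━━━━━━━━━━━━━━━━━━━┛      
 4 │ 5 │ 6 │ × │      ┃                          
───┼───┼───┼───┤      ┃                          
 1 │ 2 │ 3 │ - │      ┃                          
───┼───┼───┼───┤      ┃                          
 0 │ . │ = │ + │      ┃                          
───┼───┼───┼───┤      ┃                          
 C │ MC│ MR│ M+│      ┃                          
───┴───┴───┴───┘      ┃                          
                      ┃                          
                      ┃                          
                      ┃                          
━━━━━━━━━━━━━━━━━━━━━━┛                          


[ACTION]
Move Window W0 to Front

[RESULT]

          ┃        modified:   test_main.p┃      
━━━━━━━━━━━━━━━━━━━━━━┓fied:   README.md  ┃      
Calculator            ┃                   ┃      
──────────────────────┨les:               ┃      
                     0┃                   ┃      
───┬───┬───┬───┐      ┃s.md               ┃      
 7 │ 8 │ 9 │ ÷ │      ┃"print(sum(range(10┃      
───┼───┼───┼───┤      ┃━━━━━━━━━━━━━━━━━━━┛      
 4 │ 5 │ 6 │ × │      ┃                          
───┼───┼───┼───┤      ┃                          
 1 │ 2 │ 3 │ - │      ┃                          
───┼───┼───┼───┤      ┃                          
 0 │ . │ = │ + │      ┃                          
───┼───┼───┼───┤      ┃                          
 C │ MC│ MR│ M+│      ┃                          
───┴───┴───┴───┘      ┃                          
                      ┃                          
                      ┃                          
                      ┃                          
━━━━━━━━━━━━━━━━━━━━━━┛                          


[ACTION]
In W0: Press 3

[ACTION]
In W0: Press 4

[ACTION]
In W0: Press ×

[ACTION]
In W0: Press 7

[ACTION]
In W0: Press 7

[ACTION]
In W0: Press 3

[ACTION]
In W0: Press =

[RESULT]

          ┃        modified:   test_main.p┃      
━━━━━━━━━━━━━━━━━━━━━━┓fied:   README.md  ┃      
Calculator            ┃                   ┃      
──────────────────────┨les:               ┃      
                 26282┃                   ┃      
───┬───┬───┬───┐      ┃s.md               ┃      
 7 │ 8 │ 9 │ ÷ │      ┃"print(sum(range(10┃      
───┼───┼───┼───┤      ┃━━━━━━━━━━━━━━━━━━━┛      
 4 │ 5 │ 6 │ × │      ┃                          
───┼───┼───┼───┤      ┃                          
 1 │ 2 │ 3 │ - │      ┃                          
───┼───┼───┼───┤      ┃                          
 0 │ . │ = │ + │      ┃                          
───┼───┼───┼───┤      ┃                          
 C │ MC│ MR│ M+│      ┃                          
───┴───┴───┴───┘      ┃                          
                      ┃                          
                      ┃                          
                      ┃                          
━━━━━━━━━━━━━━━━━━━━━━┛                          


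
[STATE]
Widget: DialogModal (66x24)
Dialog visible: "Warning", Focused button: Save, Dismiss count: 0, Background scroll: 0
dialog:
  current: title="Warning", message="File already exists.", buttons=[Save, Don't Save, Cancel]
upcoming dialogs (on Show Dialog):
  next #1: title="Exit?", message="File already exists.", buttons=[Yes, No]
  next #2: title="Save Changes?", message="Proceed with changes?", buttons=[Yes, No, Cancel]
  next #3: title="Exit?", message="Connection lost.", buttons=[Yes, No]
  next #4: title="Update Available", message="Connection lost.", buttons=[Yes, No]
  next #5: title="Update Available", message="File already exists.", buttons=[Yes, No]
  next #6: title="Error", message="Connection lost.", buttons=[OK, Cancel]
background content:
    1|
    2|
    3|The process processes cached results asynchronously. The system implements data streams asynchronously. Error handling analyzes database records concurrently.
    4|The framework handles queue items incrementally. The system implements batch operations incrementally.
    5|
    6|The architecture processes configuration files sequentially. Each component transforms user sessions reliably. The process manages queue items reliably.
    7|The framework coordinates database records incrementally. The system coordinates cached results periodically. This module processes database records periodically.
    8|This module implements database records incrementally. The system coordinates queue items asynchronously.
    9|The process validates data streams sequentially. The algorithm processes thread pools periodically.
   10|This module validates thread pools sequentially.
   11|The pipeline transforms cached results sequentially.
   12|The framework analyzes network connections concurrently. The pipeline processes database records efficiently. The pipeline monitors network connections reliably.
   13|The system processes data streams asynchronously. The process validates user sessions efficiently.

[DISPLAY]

                                                                  
                                                                  
The process processes cached results asynchronously. The system im
The framework handles queue items incrementally. The system implem
                                                                  
The architecture processes configuration files sequentially. Each 
The framework coordinates database records incrementally. The syst
This module implements database records incrementally. The system 
The process validates data streams sequentially. The algorithm pro
This module valid┌──────────────────────────────┐                 
The pipeline tran│           Warning            │ly.              
The framework ana│     File already exists.     │rently. The pipel
The system proces│ [Save]  Don't Save   Cancel  │ The process vali
                 └──────────────────────────────┘                 
                                                                  
                                                                  
                                                                  
                                                                  
                                                                  
                                                                  
                                                                  
                                                                  
                                                                  
                                                                  


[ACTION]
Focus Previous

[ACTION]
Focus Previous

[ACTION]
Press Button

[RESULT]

                                                                  
                                                                  
The process processes cached results asynchronously. The system im
The framework handles queue items incrementally. The system implem
                                                                  
The architecture processes configuration files sequentially. Each 
The framework coordinates database records incrementally. The syst
This module implements database records incrementally. The system 
The process validates data streams sequentially. The algorithm pro
This module validates thread pools sequentially.                  
The pipeline transforms cached results sequentially.              
The framework analyzes network connections concurrently. The pipel
The system processes data streams asynchronously. The process vali
                                                                  
                                                                  
                                                                  
                                                                  
                                                                  
                                                                  
                                                                  
                                                                  
                                                                  
                                                                  
                                                                  


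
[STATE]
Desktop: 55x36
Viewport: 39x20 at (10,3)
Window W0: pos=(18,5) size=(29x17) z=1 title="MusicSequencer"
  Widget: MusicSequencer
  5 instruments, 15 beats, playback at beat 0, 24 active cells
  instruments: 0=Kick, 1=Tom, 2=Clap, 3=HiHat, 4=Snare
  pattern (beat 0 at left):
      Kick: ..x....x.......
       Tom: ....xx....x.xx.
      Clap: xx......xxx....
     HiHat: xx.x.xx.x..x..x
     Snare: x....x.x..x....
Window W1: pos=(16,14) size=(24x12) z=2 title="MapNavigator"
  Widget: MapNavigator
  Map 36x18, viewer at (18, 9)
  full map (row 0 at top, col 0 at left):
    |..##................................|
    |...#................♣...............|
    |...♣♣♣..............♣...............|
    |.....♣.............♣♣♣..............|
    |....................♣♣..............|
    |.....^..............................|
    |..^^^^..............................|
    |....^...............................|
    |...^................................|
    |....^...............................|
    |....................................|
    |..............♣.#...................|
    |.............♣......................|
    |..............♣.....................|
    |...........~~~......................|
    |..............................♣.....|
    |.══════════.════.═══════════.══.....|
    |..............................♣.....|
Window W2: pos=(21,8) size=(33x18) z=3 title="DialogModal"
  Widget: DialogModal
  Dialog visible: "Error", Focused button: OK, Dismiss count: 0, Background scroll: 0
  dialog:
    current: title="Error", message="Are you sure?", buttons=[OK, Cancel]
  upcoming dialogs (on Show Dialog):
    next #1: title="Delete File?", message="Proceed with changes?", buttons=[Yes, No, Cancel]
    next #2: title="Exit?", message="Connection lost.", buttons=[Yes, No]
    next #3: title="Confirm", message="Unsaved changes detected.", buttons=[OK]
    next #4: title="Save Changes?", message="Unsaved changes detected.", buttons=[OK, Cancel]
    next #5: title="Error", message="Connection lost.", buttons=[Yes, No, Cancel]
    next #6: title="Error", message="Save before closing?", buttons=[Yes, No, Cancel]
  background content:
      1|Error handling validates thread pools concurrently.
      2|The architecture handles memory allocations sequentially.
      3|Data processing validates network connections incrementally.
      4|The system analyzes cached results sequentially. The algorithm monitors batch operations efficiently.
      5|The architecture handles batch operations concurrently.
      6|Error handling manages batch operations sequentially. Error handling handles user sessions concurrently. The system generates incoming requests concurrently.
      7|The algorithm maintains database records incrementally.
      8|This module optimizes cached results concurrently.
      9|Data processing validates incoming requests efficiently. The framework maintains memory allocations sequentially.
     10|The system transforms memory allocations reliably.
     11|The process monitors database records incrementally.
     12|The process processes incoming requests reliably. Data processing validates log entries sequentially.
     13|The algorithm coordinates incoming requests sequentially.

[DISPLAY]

                                       
                                       
        ┏━━━━━━━━━━━━━━━━━━━━━━━━━━━┓  
        ┃ MusicSequencer            ┃  
        ┠───────────────────────────┨  
        ┃  ┏━━━━━━━━━━━━━━━━━━━━━━━━━━━
        ┃  ┃ DialogModal               
        ┃  ┠───────────────────────────
        ┃  ┃Error handling validates th
        ┃ H┃The architecture handles me
        ┃ S┃Data processing validates n
      ┏━━━━┃The system analyzes cached 
      ┃ Map┃The arc┌───────────────┐ ba
      ┠────┃Error h│     Error     │atc
      ┃....┃The alg│ Are you sure? │dat
      ┃....┃This mo│ [OK]  Cancel  │che
      ┃....┃Data pr└───────────────┘s i
      ┃....┃The system transforms memor
      ┃....┃The process monitors databa
      ┃....┃The process processes incom


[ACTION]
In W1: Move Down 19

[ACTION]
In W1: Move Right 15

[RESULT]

                                       
                                       
        ┏━━━━━━━━━━━━━━━━━━━━━━━━━━━┓  
        ┃ MusicSequencer            ┃  
        ┠───────────────────────────┨  
        ┃  ┏━━━━━━━━━━━━━━━━━━━━━━━━━━━
        ┃  ┃ DialogModal               
        ┃  ┠───────────────────────────
        ┃  ┃Error handling validates th
        ┃ H┃The architecture handles me
        ┃ S┃Data processing validates n
      ┏━━━━┃The system analyzes cached 
      ┃ Map┃The arc┌───────────────┐ ba
      ┠────┃Error h│     Error     │atc
      ┃....┃The alg│ Are you sure? │dat
      ┃....┃This mo│ [OK]  Cancel  │che
      ┃....┃Data pr└───────────────┘s i
      ┃════┃The system transforms memor
      ┃....┃The process monitors databa
      ┃    ┃The process processes incom
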